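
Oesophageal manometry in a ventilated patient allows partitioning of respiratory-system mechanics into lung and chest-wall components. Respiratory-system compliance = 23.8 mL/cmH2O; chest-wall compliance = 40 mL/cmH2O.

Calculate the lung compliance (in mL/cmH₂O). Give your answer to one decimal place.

1/CL = 1/Crs − 1/Ccw.
1/CL = 1/23.8 − 1/40 = 0.01702.
CL = 58.754 mL/cmH2O.

58.8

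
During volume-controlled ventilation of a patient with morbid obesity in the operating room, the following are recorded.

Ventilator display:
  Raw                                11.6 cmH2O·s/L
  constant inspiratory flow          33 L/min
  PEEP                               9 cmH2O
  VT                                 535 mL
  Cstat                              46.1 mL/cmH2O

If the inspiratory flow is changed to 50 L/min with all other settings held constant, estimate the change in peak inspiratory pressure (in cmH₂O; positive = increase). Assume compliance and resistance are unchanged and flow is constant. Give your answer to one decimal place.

3.3

Flow: 33 L/min ÷ 60 = 0.55 L/s.
New flow: 50 L/min ÷ 60 = 0.8333 L/s.
PIP = Vt/C + R·V̇ + PEEP (constant-flow equation of motion).
Only the resistive term changes: ΔPIP = R × ΔV̇ = 11.6 × (0.8333 − 0.55) = 11.6 × 0.2833 = 3.286 cmH2O.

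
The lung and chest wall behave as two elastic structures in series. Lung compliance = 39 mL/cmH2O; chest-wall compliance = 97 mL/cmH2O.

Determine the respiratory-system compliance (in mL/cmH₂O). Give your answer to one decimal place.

27.8

Lung and chest wall are elastances in series: 1/Crs = 1/CL + 1/Ccw.
1/Crs = 1/39 + 1/97 = 0.03595.
Crs = 27.816 mL/cmH2O.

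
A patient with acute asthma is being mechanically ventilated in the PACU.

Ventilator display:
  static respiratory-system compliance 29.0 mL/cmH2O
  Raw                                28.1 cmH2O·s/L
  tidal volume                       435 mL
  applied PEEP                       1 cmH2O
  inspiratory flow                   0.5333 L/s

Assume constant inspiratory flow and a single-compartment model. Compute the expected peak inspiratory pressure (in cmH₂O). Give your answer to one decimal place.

Equation of motion (constant flow): PIP = Vt/C + R·V̇ + PEEP.
PIP = 435/29.0 + 28.1×0.5333 + 1 = 15.0 + 14.986 + 1 = 30.986 cmH2O.

31.0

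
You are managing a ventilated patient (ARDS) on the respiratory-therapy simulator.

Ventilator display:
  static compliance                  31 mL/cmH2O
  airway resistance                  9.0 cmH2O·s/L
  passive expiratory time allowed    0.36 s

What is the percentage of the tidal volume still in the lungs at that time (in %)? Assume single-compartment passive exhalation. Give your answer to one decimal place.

27.5

τ = R × C = 9.0 × 31 mL/cmH2O = 9.0 × 0.031 L/cmH2O = 0.279 s.
Passive exhalation: V(t)/V₀ = e^(−t/τ) = e^(−0.36/0.279) = 0.2752.
Fraction remaining = 0.2752 → 27.52%.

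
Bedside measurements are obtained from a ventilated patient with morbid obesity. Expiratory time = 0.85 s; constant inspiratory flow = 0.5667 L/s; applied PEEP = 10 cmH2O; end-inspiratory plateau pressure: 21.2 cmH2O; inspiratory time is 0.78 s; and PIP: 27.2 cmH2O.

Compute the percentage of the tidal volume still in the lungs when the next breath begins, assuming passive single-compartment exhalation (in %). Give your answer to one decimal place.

Vt = flow × Ti = 0.5667 L/s × 0.78 s × 1000 mL/L = 442.03 mL.
R = (PIP − Pplat)/V̇ = (27.2 − 21.2) / 0.5667 = 6.0/0.5667 = 10.588 cmH2O·s/L.
C = Vt/(Pplat − PEEP) = 442.03 / (21.2 − 10) = 442.03/11.2 = 39.467 mL/cmH2O.
τ = R × C = 10.588 × 0.03947 L/cmH2O = 0.4179 s.
Fraction remaining at end-expiration = e^(−Te/τ) = e^(−0.85/0.4179) = 0.1308 → 13.08%.

13.1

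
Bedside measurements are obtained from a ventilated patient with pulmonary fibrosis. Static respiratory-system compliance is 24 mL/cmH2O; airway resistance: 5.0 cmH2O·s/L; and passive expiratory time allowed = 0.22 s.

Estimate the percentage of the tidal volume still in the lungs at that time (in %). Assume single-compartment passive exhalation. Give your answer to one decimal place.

τ = R × C = 5.0 × 24 mL/cmH2O = 5.0 × 0.024 L/cmH2O = 0.12 s.
Passive exhalation: V(t)/V₀ = e^(−t/τ) = e^(−0.22/0.12) = 0.1599.
Fraction remaining = 0.1599 → 15.99%.

16.0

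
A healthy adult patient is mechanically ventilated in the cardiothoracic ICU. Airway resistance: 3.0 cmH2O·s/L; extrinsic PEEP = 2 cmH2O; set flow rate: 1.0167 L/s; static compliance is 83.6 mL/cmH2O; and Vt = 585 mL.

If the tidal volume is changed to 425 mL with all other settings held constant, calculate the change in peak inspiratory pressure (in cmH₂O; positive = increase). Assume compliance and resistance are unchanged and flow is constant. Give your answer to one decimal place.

-1.9

PIP = Vt/C + R·V̇ + PEEP (constant-flow equation of motion).
Only the elastic term changes: ΔPIP = ΔVt / C = (425 − 585) / 83.6 = -1.914 cmH2O.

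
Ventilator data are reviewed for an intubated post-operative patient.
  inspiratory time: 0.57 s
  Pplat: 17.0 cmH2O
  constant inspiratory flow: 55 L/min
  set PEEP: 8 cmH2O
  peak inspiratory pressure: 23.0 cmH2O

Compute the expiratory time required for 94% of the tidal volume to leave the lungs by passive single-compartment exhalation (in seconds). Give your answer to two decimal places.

1.07

Flow: 55 L/min ÷ 60 = 0.9167 L/s.
Vt = flow × Ti = 0.9167 L/s × 0.57 s × 1000 mL/L = 522.52 mL.
R = (PIP − Pplat)/V̇ = (23.0 − 17.0) / 0.9167 = 6.0/0.9167 = 6.545 cmH2O·s/L.
C = Vt/(Pplat − PEEP) = 522.52 / (17.0 − 8) = 522.52/9.0 = 58.058 mL/cmH2O.
τ = R × C = 6.545 × 0.05806 L/cmH2O = 0.38 s.
t = −τ·ln(1 − 0.94) = −0.38·ln(0.06) = 1.069 s.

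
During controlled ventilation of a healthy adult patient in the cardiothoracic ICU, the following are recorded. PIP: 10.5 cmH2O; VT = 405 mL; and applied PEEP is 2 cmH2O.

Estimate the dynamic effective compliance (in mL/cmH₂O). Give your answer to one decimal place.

47.6

Dynamic compliance = Vt / (PIP − PEEP) = 405 / (10.5 − 2) = 405 / 8.5 = 47.647 mL/cmH2O.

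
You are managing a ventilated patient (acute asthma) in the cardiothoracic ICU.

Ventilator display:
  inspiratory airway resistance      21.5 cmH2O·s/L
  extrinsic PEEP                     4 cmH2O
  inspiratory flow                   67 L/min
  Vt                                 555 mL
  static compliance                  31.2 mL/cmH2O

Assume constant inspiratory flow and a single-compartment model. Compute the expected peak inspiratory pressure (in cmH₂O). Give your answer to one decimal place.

Flow: 67 L/min ÷ 60 = 1.1167 L/s.
Equation of motion (constant flow): PIP = Vt/C + R·V̇ + PEEP.
PIP = 555/31.2 + 21.5×1.1167 + 4 = 17.788 + 24.009 + 4 = 45.797 cmH2O.

45.8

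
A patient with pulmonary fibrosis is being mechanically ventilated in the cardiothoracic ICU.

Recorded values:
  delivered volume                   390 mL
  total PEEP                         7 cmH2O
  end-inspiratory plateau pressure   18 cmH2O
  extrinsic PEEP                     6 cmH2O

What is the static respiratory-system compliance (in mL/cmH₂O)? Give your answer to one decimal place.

End-expiratory occlusion gives total PEEP = 7 cmH2O (intrinsic PEEP = 7 − 6 = 1). Use total PEEP for the elastic gradient.
Cstat = Vt / (Pplat − PEEPtotal) = 390 / (18 − 7) = 390 / 11.0 = 35.455 mL/cmH2O.

35.5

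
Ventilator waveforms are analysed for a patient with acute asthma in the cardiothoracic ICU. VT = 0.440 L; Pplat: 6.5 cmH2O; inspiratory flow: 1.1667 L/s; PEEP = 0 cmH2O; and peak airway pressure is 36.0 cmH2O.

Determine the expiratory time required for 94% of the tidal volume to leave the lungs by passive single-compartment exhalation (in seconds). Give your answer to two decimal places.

4.82

R = (PIP − Pplat)/V̇ = (36.0 − 6.5) / 1.1667 = 29.5/1.1667 = 25.285 cmH2O·s/L.
C = Vt/(Pplat − PEEP) = 440.0 / (6.5 − 0) = 440.0/6.5 = 67.692 mL/cmH2O.
τ = R × C = 25.285 × 0.06769 L/cmH2O = 1.712 s.
t = −τ·ln(1 − 0.94) = −1.712·ln(0.06) = 4.817 s.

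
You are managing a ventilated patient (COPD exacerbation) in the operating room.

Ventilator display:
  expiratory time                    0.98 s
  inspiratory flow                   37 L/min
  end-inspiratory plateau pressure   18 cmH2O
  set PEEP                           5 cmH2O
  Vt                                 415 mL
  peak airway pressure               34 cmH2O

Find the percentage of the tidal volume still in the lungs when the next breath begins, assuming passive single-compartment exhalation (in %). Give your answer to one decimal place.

30.6

Flow: 37 L/min ÷ 60 = 0.6167 L/s.
R = (PIP − Pplat)/V̇ = (34 − 18) / 0.6167 = 16.0/0.6167 = 25.945 cmH2O·s/L.
C = Vt/(Pplat − PEEP) = 415.0 / (18 − 5) = 415.0/13.0 = 31.923 mL/cmH2O.
τ = R × C = 25.945 × 0.03192 L/cmH2O = 0.8282 s.
Fraction remaining at end-expiration = e^(−Te/τ) = e^(−0.98/0.8282) = 0.3063 → 30.63%.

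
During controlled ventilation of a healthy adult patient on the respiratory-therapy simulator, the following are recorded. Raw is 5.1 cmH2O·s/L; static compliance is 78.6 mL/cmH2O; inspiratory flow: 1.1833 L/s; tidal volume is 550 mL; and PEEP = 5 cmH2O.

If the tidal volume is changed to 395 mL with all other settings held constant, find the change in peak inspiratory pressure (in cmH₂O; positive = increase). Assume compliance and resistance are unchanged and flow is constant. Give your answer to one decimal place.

PIP = Vt/C + R·V̇ + PEEP (constant-flow equation of motion).
Only the elastic term changes: ΔPIP = ΔVt / C = (395 − 550) / 78.6 = -1.972 cmH2O.

-2.0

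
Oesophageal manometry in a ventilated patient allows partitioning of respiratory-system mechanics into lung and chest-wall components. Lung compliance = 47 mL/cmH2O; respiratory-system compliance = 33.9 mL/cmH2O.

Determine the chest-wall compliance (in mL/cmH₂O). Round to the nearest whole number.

1/Ccw = 1/Crs − 1/CL.
1/Ccw = 1/33.9 − 1/47 = 0.008222.
Ccw = 121.62 mL/cmH2O.

122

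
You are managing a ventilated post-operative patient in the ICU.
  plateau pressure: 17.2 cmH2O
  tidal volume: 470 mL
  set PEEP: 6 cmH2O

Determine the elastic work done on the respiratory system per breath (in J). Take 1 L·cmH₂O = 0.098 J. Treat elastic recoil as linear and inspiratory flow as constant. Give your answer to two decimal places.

0.26

Elastic work ≈ ½ × (Pplat − PEEP) × Vt = 0.5 × (17.2 − 6) × 0.470 L = 0.5 × 11.2 × 0.470 = 2.632 L·cmH2O.
× 0.098 J/(L·cmH2O) → 0.2579 J.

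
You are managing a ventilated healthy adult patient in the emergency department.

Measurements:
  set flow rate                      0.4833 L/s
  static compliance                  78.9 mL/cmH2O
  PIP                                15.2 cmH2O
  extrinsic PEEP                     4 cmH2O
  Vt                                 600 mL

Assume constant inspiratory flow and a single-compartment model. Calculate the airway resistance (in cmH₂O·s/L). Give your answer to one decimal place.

Equation of motion (constant flow): PIP = Vt/C + R·V̇ + PEEP.
R·V̇ = PIP − Vt/C − PEEP = 15.2 − 600/78.9 − 4 = 15.2 − 7.605 − 4 = 3.595 cmH2O.
R = 3.595 / 0.4833 = 7.438 cmH2O·s/L.

7.4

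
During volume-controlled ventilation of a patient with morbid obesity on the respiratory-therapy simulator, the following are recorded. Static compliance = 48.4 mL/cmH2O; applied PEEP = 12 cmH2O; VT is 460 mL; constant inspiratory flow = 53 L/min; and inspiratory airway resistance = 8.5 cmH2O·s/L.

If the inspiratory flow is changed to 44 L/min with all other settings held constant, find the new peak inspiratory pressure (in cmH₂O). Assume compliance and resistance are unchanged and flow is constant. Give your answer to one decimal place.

Flow: 53 L/min ÷ 60 = 0.8833 L/s.
New flow: 44 L/min ÷ 60 = 0.7333 L/s.
PIP = Vt/C + R·V̇ + PEEP (constant-flow equation of motion).
Only the resistive term changes: ΔPIP = R × ΔV̇ = 8.5 × (0.7333 − 0.8833) = 8.5 × -0.15 = -1.275 cmH2O.
Original PIP = 460/48.4 + 8.5×0.8833 + 12 = 29.012 cmH2O; new PIP = 29.012 + (-1.275) = 27.737 cmH2O.

27.7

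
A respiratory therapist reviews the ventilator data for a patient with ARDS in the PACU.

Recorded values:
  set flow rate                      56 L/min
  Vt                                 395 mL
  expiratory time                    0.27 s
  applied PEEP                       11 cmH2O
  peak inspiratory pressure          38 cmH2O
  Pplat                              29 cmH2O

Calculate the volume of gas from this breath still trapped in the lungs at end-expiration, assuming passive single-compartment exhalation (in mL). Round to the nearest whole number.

110

Flow: 56 L/min ÷ 60 = 0.9333 L/s.
R = (PIP − Pplat)/V̇ = (38 − 29) / 0.9333 = 9.0/0.9333 = 9.643 cmH2O·s/L.
C = Vt/(Pplat − PEEP) = 395.0 / (29 − 11) = 395.0/18.0 = 21.944 mL/cmH2O.
τ = R × C = 9.643 × 0.02194 L/cmH2O = 0.2116 s.
Fraction remaining = e^(−Te/τ) = e^(−0.27/0.2116) = 0.2792.
Trapped volume = 395.0 × 0.2792 = 110.28 mL.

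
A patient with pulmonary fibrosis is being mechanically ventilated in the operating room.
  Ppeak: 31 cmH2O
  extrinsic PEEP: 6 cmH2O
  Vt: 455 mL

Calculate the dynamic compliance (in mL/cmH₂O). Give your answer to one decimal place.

18.2

Dynamic compliance = Vt / (PIP − PEEP) = 455 / (31 − 6) = 455 / 25.0 = 18.2 mL/cmH2O.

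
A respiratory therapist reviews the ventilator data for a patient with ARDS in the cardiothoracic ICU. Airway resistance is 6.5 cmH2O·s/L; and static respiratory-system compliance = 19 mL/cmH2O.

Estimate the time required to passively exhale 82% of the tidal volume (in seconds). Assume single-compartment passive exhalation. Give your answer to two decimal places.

0.21

τ = R × C = 6.5 × 19 mL/cmH2O = 6.5 × 0.019 L/cmH2O = 0.1235 s.
Exhaled fraction f = 1 − e^(−t/τ) → t = −τ·ln(1 − f) = −0.1235·ln(0.18) = 0.2118 s.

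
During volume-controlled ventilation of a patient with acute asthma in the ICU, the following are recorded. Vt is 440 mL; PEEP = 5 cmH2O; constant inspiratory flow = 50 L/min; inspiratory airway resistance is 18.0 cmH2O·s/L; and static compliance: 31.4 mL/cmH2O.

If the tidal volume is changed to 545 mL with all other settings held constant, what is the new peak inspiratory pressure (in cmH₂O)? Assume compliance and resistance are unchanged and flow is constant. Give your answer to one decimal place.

Flow: 50 L/min ÷ 60 = 0.8333 L/s.
PIP = Vt/C + R·V̇ + PEEP (constant-flow equation of motion).
Only the elastic term changes: ΔPIP = ΔVt / C = (545 − 440) / 31.4 = 3.344 cmH2O.
Original PIP = 440/31.4 + 18.0×0.8333 + 5 = 34.012 cmH2O; new PIP = 34.012 + (3.344) = 37.356 cmH2O.

37.4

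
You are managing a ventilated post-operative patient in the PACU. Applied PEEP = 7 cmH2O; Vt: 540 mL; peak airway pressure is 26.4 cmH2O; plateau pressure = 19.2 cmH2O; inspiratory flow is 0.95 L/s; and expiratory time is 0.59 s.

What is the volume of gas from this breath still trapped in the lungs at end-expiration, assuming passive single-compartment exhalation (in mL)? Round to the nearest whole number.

R = (PIP − Pplat)/V̇ = (26.4 − 19.2) / 0.95 = 7.2/0.95 = 7.579 cmH2O·s/L.
C = Vt/(Pplat − PEEP) = 540.0 / (19.2 − 7) = 540.0/12.2 = 44.262 mL/cmH2O.
τ = R × C = 7.579 × 0.04426 L/cmH2O = 0.3354 s.
Fraction remaining = e^(−Te/τ) = e^(−0.59/0.3354) = 0.1722.
Trapped volume = 540.0 × 0.1722 = 92.988 mL.

93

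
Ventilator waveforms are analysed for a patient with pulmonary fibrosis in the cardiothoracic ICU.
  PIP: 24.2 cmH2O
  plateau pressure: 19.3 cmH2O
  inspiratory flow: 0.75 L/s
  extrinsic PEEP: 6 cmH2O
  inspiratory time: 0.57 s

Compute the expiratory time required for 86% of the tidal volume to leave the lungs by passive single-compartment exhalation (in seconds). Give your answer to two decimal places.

Vt = flow × Ti = 0.75 L/s × 0.57 s × 1000 mL/L = 427.5 mL.
R = (PIP − Pplat)/V̇ = (24.2 − 19.3) / 0.75 = 4.9/0.75 = 6.533 cmH2O·s/L.
C = Vt/(Pplat − PEEP) = 427.5 / (19.3 − 6) = 427.5/13.3 = 32.143 mL/cmH2O.
τ = R × C = 6.533 × 0.03214 L/cmH2O = 0.21 s.
t = −τ·ln(1 − 0.86) = −0.21·ln(0.14) = 0.4129 s.

0.41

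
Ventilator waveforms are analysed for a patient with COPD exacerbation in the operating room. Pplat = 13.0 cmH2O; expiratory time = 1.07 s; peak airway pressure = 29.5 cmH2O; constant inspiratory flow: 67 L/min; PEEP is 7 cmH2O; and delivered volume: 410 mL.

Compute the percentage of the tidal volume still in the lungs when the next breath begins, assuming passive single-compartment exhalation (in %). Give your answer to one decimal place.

Flow: 67 L/min ÷ 60 = 1.1167 L/s.
R = (PIP − Pplat)/V̇ = (29.5 − 13.0) / 1.1167 = 16.5/1.1167 = 14.776 cmH2O·s/L.
C = Vt/(Pplat − PEEP) = 410.0 / (13.0 − 7) = 410.0/6.0 = 68.333 mL/cmH2O.
τ = R × C = 14.776 × 0.06833 L/cmH2O = 1.01 s.
Fraction remaining at end-expiration = e^(−Te/τ) = e^(−1.07/1.01) = 0.3467 → 34.67%.

34.7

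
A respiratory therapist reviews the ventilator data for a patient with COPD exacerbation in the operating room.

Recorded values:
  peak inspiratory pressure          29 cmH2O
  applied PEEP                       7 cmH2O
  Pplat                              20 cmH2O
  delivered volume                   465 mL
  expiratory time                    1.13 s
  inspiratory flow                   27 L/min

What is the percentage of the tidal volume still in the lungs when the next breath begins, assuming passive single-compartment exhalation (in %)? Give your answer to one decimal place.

Flow: 27 L/min ÷ 60 = 0.45 L/s.
R = (PIP − Pplat)/V̇ = (29 − 20) / 0.45 = 9.0/0.45 = 20.0 cmH2O·s/L.
C = Vt/(Pplat − PEEP) = 465.0 / (20 − 7) = 465.0/13.0 = 35.769 mL/cmH2O.
τ = R × C = 20.0 × 0.03577 L/cmH2O = 0.7154 s.
Fraction remaining at end-expiration = e^(−Te/τ) = e^(−1.13/0.7154) = 0.2061 → 20.61%.

20.6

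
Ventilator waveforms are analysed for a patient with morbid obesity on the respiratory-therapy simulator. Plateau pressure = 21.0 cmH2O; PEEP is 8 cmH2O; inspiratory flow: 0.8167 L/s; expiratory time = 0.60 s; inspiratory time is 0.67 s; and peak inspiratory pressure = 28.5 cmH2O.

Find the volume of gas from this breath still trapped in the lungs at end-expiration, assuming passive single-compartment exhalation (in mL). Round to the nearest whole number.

116

Vt = flow × Ti = 0.8167 L/s × 0.67 s × 1000 mL/L = 547.19 mL.
R = (PIP − Pplat)/V̇ = (28.5 − 21.0) / 0.8167 = 7.5/0.8167 = 9.183 cmH2O·s/L.
C = Vt/(Pplat − PEEP) = 547.19 / (21.0 − 8) = 547.19/13.0 = 42.092 mL/cmH2O.
τ = R × C = 9.183 × 0.04209 L/cmH2O = 0.3865 s.
Fraction remaining = e^(−Te/τ) = e^(−0.60/0.3865) = 0.2117.
Trapped volume = 547.19 × 0.2117 = 115.84 mL.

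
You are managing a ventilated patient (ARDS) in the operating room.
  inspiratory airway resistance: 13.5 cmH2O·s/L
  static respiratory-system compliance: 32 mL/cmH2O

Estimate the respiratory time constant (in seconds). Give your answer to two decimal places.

τ = R × C = 13.5 × 32 mL/cmH2O = 13.5 × 0.032 L/cmH2O = 0.432 s.

0.43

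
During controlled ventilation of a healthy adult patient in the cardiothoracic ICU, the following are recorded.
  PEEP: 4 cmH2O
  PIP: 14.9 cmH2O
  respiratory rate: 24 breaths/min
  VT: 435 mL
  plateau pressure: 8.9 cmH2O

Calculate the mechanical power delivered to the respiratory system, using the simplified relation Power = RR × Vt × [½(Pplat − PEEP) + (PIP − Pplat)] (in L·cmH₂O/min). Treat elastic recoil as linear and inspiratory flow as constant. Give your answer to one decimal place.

Per-breath work = Vt × [½(Pplat−PEEP) + (PIP−Pplat)] = 0.435 × [0.5×4.9 + 6.0] = 0.435 × 8.45 = 3.676 L·cmH2O.
Power = 24 × 3.676 = 88.224 L·cmH2O/min.

88.2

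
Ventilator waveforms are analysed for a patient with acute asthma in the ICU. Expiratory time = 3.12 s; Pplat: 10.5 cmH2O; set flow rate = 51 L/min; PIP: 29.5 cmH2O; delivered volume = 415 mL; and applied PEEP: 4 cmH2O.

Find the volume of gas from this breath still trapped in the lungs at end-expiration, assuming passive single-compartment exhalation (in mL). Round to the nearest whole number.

47

Flow: 51 L/min ÷ 60 = 0.85 L/s.
R = (PIP − Pplat)/V̇ = (29.5 − 10.5) / 0.85 = 19.0/0.85 = 22.353 cmH2O·s/L.
C = Vt/(Pplat − PEEP) = 415.0 / (10.5 − 4) = 415.0/6.5 = 63.846 mL/cmH2O.
τ = R × C = 22.353 × 0.06385 L/cmH2O = 1.427 s.
Fraction remaining = e^(−Te/τ) = e^(−3.12/1.427) = 0.1123.
Trapped volume = 415.0 × 0.1123 = 46.605 mL.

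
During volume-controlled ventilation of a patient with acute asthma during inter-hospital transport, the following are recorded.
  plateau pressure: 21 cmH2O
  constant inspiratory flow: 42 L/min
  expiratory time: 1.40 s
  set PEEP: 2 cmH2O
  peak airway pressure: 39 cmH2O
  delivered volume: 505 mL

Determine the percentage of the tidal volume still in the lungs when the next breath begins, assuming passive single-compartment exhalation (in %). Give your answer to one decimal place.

12.9

Flow: 42 L/min ÷ 60 = 0.7 L/s.
R = (PIP − Pplat)/V̇ = (39 − 21) / 0.7 = 18.0/0.7 = 25.714 cmH2O·s/L.
C = Vt/(Pplat − PEEP) = 505.0 / (21 − 2) = 505.0/19.0 = 26.579 mL/cmH2O.
τ = R × C = 25.714 × 0.02658 L/cmH2O = 0.6835 s.
Fraction remaining at end-expiration = e^(−Te/τ) = e^(−1.40/0.6835) = 0.129 → 12.9%.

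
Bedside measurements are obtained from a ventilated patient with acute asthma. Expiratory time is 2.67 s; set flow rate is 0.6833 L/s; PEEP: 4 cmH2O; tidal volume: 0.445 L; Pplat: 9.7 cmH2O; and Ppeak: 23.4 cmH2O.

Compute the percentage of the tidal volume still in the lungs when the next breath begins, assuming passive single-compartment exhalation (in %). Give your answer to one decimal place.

R = (PIP − Pplat)/V̇ = (23.4 − 9.7) / 0.6833 = 13.7/0.6833 = 20.05 cmH2O·s/L.
C = Vt/(Pplat − PEEP) = 445.0 / (9.7 − 4) = 445.0/5.7 = 78.07 mL/cmH2O.
τ = R × C = 20.05 × 0.07807 L/cmH2O = 1.565 s.
Fraction remaining at end-expiration = e^(−Te/τ) = e^(−2.67/1.565) = 0.1816 → 18.16%.

18.2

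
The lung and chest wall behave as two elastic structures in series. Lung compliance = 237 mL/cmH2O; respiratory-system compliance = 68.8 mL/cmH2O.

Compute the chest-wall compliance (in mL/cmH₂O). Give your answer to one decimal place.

1/Ccw = 1/Crs − 1/CL.
1/Ccw = 1/68.8 − 1/237 = 0.01032.
Ccw = 96.899 mL/cmH2O.

96.9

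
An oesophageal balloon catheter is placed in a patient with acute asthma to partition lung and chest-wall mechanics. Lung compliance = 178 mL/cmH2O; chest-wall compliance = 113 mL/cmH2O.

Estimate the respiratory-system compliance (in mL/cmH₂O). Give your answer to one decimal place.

69.1

Lung and chest wall are elastances in series: 1/Crs = 1/CL + 1/Ccw.
1/Crs = 1/178 + 1/113 = 0.01447.
Crs = 69.109 mL/cmH2O.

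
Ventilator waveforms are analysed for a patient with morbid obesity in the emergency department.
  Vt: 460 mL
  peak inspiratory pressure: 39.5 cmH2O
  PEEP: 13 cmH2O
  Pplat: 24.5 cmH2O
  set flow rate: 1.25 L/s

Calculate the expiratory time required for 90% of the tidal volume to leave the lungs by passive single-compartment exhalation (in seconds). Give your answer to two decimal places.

1.11

R = (PIP − Pplat)/V̇ = (39.5 − 24.5) / 1.25 = 15.0/1.25 = 12.0 cmH2O·s/L.
C = Vt/(Pplat − PEEP) = 460.0 / (24.5 − 13) = 460.0/11.5 = 40.0 mL/cmH2O.
τ = R × C = 12.0 × 0.04 L/cmH2O = 0.48 s.
t = −τ·ln(1 − 0.90) = −0.48·ln(0.1) = 1.105 s.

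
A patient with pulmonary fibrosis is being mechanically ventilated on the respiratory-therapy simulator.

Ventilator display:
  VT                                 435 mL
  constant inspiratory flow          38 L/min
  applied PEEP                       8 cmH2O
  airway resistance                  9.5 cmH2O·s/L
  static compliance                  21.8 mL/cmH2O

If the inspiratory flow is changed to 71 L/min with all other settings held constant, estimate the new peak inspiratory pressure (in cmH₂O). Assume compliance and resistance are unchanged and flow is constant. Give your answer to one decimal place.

Flow: 38 L/min ÷ 60 = 0.6333 L/s.
New flow: 71 L/min ÷ 60 = 1.1833 L/s.
PIP = Vt/C + R·V̇ + PEEP (constant-flow equation of motion).
Only the resistive term changes: ΔPIP = R × ΔV̇ = 9.5 × (1.1833 − 0.6333) = 9.5 × 0.55 = 5.225 cmH2O.
Original PIP = 435/21.8 + 9.5×0.6333 + 8 = 33.97 cmH2O; new PIP = 33.97 + (5.225) = 39.195 cmH2O.

39.2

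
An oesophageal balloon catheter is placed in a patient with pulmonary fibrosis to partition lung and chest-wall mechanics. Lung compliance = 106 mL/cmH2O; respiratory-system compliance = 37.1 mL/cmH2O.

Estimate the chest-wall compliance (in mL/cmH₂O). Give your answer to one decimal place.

57.1

1/Ccw = 1/Crs − 1/CL.
1/Ccw = 1/37.1 − 1/106 = 0.01752.
Ccw = 57.078 mL/cmH2O.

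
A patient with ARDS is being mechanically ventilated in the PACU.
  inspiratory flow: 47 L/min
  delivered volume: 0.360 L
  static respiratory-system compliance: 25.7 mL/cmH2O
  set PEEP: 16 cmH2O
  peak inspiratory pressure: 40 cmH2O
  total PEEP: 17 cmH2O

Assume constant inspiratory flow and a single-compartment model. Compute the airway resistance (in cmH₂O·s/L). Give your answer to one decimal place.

11.5

Flow: 47 L/min ÷ 60 = 0.7833 L/s.
Total PEEP = 17 cmH2O (set 16 + intrinsic 1); this is the baseline alveolar pressure.
Equation of motion (constant flow): PIP = Vt/C + R·V̇ + PEEP.
R·V̇ = PIP − Vt/C − PEEP = 40 − 360/25.7 − 17 = 40 − 14.008 − 17 = 8.992 cmH2O.
R = 8.992 / 0.7833 = 11.48 cmH2O·s/L.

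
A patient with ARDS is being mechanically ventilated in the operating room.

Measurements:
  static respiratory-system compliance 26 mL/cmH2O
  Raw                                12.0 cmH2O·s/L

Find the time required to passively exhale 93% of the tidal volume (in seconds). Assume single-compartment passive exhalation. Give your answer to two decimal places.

0.83

τ = R × C = 12.0 × 26 mL/cmH2O = 12.0 × 0.026 L/cmH2O = 0.312 s.
Exhaled fraction f = 1 − e^(−t/τ) → t = −τ·ln(1 − f) = −0.312·ln(0.07) = 0.8297 s.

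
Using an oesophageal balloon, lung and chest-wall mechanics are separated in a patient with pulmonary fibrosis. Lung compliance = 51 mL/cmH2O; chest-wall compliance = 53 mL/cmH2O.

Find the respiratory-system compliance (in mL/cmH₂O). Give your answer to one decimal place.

Lung and chest wall are elastances in series: 1/Crs = 1/CL + 1/Ccw.
1/Crs = 1/51 + 1/53 = 0.03848.
Crs = 25.988 mL/cmH2O.

26.0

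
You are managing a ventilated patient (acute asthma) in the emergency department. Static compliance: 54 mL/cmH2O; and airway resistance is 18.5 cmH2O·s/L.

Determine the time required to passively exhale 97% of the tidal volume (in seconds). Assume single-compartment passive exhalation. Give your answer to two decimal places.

τ = R × C = 18.5 × 54 mL/cmH2O = 18.5 × 0.054 L/cmH2O = 0.999 s.
Exhaled fraction f = 1 − e^(−t/τ) → t = −τ·ln(1 − f) = −0.999·ln(0.03) = 3.503 s.

3.50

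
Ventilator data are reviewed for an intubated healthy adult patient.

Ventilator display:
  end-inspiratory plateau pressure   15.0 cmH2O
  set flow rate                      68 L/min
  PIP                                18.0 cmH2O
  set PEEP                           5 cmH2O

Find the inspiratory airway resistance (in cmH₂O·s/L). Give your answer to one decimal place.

Flow: 68 L/min ÷ 60 = 1.1333 L/s.
Raw = (PIP − Pplat) / flow = (18.0 − 15.0) / 1.1333 = 3.0 / 1.1333 = 2.647 cmH2O·s/L.

2.6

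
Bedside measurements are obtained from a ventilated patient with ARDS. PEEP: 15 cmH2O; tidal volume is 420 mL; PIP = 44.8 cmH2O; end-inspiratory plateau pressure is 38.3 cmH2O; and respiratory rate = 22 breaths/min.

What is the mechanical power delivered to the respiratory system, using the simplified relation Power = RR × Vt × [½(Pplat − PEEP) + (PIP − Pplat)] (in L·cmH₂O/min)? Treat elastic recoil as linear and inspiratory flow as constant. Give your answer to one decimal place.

167.7

Per-breath work = Vt × [½(Pplat−PEEP) + (PIP−Pplat)] = 0.420 × [0.5×23.3 + 6.5] = 0.420 × 18.15 = 7.623 L·cmH2O.
Power = 22 × 7.623 = 167.71 L·cmH2O/min.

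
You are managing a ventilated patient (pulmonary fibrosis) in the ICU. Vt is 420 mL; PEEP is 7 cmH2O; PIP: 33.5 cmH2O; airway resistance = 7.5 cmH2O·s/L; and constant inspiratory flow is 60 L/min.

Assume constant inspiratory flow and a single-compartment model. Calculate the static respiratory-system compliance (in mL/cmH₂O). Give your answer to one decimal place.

Flow: 60 L/min ÷ 60 = 1 L/s.
Equation of motion (constant flow): PIP = Vt/C + R·V̇ + PEEP.
Vt/C = PIP − R·V̇ − PEEP = 33.5 − 7.5×1 − 7 = 33.5 − 7.5 − 7 = 19.0 cmH2O.
C = Vt / 19.0 = 420 / 19.0 = 22.105 mL/cmH2O.

22.1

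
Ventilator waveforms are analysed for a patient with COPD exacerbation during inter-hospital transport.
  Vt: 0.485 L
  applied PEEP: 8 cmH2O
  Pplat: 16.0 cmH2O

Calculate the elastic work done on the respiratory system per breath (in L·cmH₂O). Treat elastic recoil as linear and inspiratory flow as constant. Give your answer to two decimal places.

Elastic work ≈ ½ × (Pplat − PEEP) × Vt = 0.5 × (16.0 − 8) × 0.485 L = 0.5 × 8.0 × 0.485 = 1.94 L·cmH2O.

1.94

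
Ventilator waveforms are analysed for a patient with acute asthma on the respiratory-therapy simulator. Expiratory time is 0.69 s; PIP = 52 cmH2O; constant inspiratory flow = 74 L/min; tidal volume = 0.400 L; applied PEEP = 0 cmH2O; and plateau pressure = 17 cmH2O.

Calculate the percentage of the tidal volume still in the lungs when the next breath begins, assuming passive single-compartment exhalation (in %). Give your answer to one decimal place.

35.6

Flow: 74 L/min ÷ 60 = 1.2333 L/s.
R = (PIP − Pplat)/V̇ = (52 − 17) / 1.2333 = 35.0/1.2333 = 28.379 cmH2O·s/L.
C = Vt/(Pplat − PEEP) = 400.0 / (17 − 0) = 400.0/17.0 = 23.529 mL/cmH2O.
τ = R × C = 28.379 × 0.02353 L/cmH2O = 0.6678 s.
Fraction remaining at end-expiration = e^(−Te/τ) = e^(−0.69/0.6678) = 0.3559 → 35.59%.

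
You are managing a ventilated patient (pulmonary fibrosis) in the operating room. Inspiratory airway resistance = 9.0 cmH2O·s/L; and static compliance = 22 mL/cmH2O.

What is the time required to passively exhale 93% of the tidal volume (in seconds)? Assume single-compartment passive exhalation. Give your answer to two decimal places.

0.53

τ = R × C = 9.0 × 22 mL/cmH2O = 9.0 × 0.022 L/cmH2O = 0.198 s.
Exhaled fraction f = 1 − e^(−t/τ) → t = −τ·ln(1 − f) = −0.198·ln(0.07) = 0.5265 s.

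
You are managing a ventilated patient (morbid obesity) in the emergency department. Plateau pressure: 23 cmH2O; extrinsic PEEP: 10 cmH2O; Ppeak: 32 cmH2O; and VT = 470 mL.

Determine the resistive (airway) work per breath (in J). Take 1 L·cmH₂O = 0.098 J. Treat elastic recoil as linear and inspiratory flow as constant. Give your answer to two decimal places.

With constant inspiratory flow the resistive pressure is constant at PIP − Pplat = 32 − 23 = 9.0 cmH2O, so resistive work = 9.0 × 0.470 = 4.23 L·cmH2O.
× 0.098 J/(L·cmH2O) → 0.4145 J.

0.41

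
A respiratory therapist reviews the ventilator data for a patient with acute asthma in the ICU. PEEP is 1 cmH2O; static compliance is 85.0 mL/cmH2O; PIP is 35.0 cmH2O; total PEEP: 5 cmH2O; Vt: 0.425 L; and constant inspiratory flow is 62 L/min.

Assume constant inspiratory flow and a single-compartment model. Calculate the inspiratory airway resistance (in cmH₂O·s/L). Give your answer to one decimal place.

24.2

Flow: 62 L/min ÷ 60 = 1.0333 L/s.
Total PEEP = 5 cmH2O (set 1 + intrinsic 4); this is the baseline alveolar pressure.
Equation of motion (constant flow): PIP = Vt/C + R·V̇ + PEEP.
R·V̇ = PIP − Vt/C − PEEP = 35.0 − 425/85.0 − 5 = 35.0 − 5.0 − 5 = 25.0 cmH2O.
R = 25.0 / 1.0333 = 24.194 cmH2O·s/L.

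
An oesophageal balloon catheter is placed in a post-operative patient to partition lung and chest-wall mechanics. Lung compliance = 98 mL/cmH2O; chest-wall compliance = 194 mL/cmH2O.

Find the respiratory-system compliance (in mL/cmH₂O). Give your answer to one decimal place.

Lung and chest wall are elastances in series: 1/Crs = 1/CL + 1/Ccw.
1/Crs = 1/98 + 1/194 = 0.01536.
Crs = 65.104 mL/cmH2O.

65.1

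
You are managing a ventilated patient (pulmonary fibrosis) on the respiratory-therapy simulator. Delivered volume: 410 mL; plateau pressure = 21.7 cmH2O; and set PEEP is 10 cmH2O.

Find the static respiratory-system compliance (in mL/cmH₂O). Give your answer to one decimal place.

Cstat = Vt / (Pplat − PEEP) = 410 / (21.7 − 10) = 410 / 11.7 = 35.043 mL/cmH2O.

35.0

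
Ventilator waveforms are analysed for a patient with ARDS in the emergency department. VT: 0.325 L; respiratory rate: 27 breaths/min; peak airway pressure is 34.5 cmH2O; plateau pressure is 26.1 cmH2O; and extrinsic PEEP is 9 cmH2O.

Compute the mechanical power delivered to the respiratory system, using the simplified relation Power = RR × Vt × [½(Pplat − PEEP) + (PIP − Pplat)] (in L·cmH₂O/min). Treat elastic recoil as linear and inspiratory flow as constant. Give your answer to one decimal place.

148.7

Per-breath work = Vt × [½(Pplat−PEEP) + (PIP−Pplat)] = 0.325 × [0.5×17.1 + 8.4] = 0.325 × 16.95 = 5.509 L·cmH2O.
Power = 27 × 5.509 = 148.74 L·cmH2O/min.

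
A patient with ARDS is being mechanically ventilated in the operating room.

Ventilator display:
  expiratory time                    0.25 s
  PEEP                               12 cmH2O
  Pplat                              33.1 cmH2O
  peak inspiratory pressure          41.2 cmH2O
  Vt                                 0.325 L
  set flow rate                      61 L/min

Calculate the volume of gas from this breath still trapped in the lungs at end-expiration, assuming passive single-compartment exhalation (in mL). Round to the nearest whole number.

42

Flow: 61 L/min ÷ 60 = 1.0167 L/s.
R = (PIP − Pplat)/V̇ = (41.2 − 33.1) / 1.0167 = 8.1/1.0167 = 7.967 cmH2O·s/L.
C = Vt/(Pplat − PEEP) = 325.0 / (33.1 − 12) = 325.0/21.1 = 15.403 mL/cmH2O.
τ = R × C = 7.967 × 0.0154 L/cmH2O = 0.1227 s.
Fraction remaining = e^(−Te/τ) = e^(−0.25/0.1227) = 0.1304.
Trapped volume = 325.0 × 0.1304 = 42.38 mL.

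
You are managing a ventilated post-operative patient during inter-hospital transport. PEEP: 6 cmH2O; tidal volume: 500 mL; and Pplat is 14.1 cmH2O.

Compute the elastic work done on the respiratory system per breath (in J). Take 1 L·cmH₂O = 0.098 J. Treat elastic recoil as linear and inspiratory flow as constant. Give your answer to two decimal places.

0.20

Elastic work ≈ ½ × (Pplat − PEEP) × Vt = 0.5 × (14.1 − 6) × 0.500 L = 0.5 × 8.1 × 0.500 = 2.025 L·cmH2O.
× 0.098 J/(L·cmH2O) → 0.1985 J.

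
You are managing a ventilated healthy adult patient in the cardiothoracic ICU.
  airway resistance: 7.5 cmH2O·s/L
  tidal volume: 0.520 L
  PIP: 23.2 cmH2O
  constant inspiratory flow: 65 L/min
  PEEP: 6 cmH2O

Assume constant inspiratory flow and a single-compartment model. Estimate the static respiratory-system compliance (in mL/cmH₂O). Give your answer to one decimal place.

57.3

Flow: 65 L/min ÷ 60 = 1.0833 L/s.
Equation of motion (constant flow): PIP = Vt/C + R·V̇ + PEEP.
Vt/C = PIP − R·V̇ − PEEP = 23.2 − 7.5×1.0833 − 6 = 23.2 − 8.125 − 6 = 9.075 cmH2O.
C = Vt / 9.075 = 520 / 9.075 = 57.3 mL/cmH2O.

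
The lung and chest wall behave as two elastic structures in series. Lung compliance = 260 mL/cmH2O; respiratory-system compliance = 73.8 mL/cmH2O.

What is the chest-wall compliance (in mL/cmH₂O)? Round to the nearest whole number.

103

1/Ccw = 1/Crs − 1/CL.
1/Ccw = 1/73.8 − 1/260 = 0.009704.
Ccw = 103.05 mL/cmH2O.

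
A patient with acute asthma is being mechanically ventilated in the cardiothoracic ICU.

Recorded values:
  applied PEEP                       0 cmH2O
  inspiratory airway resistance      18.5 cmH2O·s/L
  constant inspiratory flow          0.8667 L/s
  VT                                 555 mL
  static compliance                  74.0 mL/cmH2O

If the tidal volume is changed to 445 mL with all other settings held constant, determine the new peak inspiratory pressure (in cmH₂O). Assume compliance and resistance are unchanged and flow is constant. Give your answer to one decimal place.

22.0

PIP = Vt/C + R·V̇ + PEEP (constant-flow equation of motion).
Only the elastic term changes: ΔPIP = ΔVt / C = (445 − 555) / 74.0 = -1.486 cmH2O.
Original PIP = 555/74.0 + 18.5×0.8667 + 0 = 23.534 cmH2O; new PIP = 23.534 + (-1.486) = 22.048 cmH2O.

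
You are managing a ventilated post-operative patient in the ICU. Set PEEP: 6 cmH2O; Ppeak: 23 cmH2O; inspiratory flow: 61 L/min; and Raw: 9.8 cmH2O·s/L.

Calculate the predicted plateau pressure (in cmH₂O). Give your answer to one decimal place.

Flow: 61 L/min ÷ 60 = 1.0167 L/s.
Pplat = PIP − Raw × flow = 23 − 9.8 × 1.0167 = 23 − 9.964 = 13.036 cmH2O.

13.0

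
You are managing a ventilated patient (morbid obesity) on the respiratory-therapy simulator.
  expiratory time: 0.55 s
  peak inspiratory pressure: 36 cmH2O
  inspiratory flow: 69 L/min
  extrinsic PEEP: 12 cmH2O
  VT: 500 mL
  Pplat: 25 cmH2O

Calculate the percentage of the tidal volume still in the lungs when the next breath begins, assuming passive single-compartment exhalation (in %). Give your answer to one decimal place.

Flow: 69 L/min ÷ 60 = 1.15 L/s.
R = (PIP − Pplat)/V̇ = (36 − 25) / 1.15 = 11.0/1.15 = 9.565 cmH2O·s/L.
C = Vt/(Pplat − PEEP) = 500.0 / (25 − 12) = 500.0/13.0 = 38.462 mL/cmH2O.
τ = R × C = 9.565 × 0.03846 L/cmH2O = 0.3679 s.
Fraction remaining at end-expiration = e^(−Te/τ) = e^(−0.55/0.3679) = 0.2243 → 22.43%.

22.4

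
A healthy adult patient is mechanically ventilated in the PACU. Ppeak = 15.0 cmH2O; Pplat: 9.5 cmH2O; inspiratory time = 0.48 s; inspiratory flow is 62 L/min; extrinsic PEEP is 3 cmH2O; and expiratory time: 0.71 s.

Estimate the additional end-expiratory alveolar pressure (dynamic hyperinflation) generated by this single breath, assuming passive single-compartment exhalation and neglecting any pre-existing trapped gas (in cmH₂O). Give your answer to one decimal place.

Flow: 62 L/min ÷ 60 = 1.0333 L/s.
Vt = flow × Ti = 1.0333 L/s × 0.48 s × 1000 mL/L = 495.98 mL.
R = (PIP − Pplat)/V̇ = (15.0 − 9.5) / 1.0333 = 5.5/1.0333 = 5.323 cmH2O·s/L.
C = Vt/(Pplat − PEEP) = 495.98 / (9.5 − 3) = 495.98/6.5 = 76.305 mL/cmH2O.
τ = R × C = 5.323 × 0.07631 L/cmH2O = 0.4062 s.
Fraction remaining = e^(−Te/τ) = e^(−0.71/0.4062) = 0.1741; trapped volume = 495.98 × 0.1741 = 86.35 mL.
Additional alveolar pressure from trapping ≈ V_trapped / C = 86.35 / 76.305 = 1.132 cmH2O.

1.1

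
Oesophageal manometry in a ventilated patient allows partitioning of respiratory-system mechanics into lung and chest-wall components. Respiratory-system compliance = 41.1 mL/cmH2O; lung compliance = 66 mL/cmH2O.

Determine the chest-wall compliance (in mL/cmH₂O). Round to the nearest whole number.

1/Ccw = 1/Crs − 1/CL.
1/Ccw = 1/41.1 − 1/66 = 0.009179.
Ccw = 108.94 mL/cmH2O.

109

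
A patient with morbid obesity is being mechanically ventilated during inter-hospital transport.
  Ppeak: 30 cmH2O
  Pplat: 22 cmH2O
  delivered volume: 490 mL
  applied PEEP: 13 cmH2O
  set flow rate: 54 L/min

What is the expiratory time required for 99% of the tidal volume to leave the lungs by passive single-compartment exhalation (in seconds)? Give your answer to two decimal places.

2.23

Flow: 54 L/min ÷ 60 = 0.9 L/s.
R = (PIP − Pplat)/V̇ = (30 − 22) / 0.9 = 8.0/0.9 = 8.889 cmH2O·s/L.
C = Vt/(Pplat − PEEP) = 490.0 / (22 − 13) = 490.0/9.0 = 54.444 mL/cmH2O.
τ = R × C = 8.889 × 0.05444 L/cmH2O = 0.4839 s.
t = −τ·ln(1 − 0.99) = −0.4839·ln(0.01) = 2.228 s.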